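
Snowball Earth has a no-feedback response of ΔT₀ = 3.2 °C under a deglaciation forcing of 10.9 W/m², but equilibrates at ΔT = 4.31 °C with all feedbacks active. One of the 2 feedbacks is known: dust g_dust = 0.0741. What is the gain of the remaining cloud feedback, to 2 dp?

0.18

Amplification A = ΔT/ΔT₀ = 4.31/3.2 = 1.347.
Total gain g = 1 − 1/A = 1 − 1/1.347 = 0.2576.
The known gain is 0.0741.
g_cld = 0.2576 − 0.0741 = 0.18.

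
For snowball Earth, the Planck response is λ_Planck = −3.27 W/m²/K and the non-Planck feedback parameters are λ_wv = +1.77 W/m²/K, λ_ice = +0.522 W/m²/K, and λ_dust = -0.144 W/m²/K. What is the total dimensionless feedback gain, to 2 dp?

Convert to gains: g_wv = 1.77/3.27 = 0.5413; g_ice = 0.522/3.27 = 0.1596; g_dust = -0.144/3.27 = -0.04404.
Total gain g = 0.65686.

0.66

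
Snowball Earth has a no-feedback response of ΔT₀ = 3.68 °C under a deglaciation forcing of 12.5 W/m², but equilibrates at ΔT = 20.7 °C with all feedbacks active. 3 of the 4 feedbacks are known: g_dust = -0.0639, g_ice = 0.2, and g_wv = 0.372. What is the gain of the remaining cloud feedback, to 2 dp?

0.31

Amplification A = ΔT/ΔT₀ = 20.7/3.68 = 5.625.
Total gain g = 1 − 1/A = 1 − 1/5.625 = 0.8222.
Known gains sum to -0.0639 + 0.2 + 0.372 = 0.5081.
g_cld = 0.8222 − 0.5081 = 0.31.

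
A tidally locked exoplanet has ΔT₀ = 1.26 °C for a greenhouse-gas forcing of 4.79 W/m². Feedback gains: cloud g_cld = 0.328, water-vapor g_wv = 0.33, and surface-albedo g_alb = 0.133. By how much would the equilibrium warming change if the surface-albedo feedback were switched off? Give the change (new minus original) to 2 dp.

Original: g = 0.791, ΔT = 1.26/(1−0.791) = 6.0287 °C.
Without surface-albedo: g' = 0.658, ΔT' = 1.26/(1−0.658) = 3.6842 °C.
Change = 3.6842 − 6.0287 = -2.34 °C.

-2.34 °C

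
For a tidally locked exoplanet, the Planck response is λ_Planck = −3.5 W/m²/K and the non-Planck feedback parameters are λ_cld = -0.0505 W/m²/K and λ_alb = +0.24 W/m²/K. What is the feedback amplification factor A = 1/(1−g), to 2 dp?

1.06

Convert to gains: g_cld = -0.0505/3.5 = -0.01443; g_alb = 0.24/3.5 = 0.06857.
Total gain g = 0.05414.
A = 1/(1 − 0.05414) = 1.06.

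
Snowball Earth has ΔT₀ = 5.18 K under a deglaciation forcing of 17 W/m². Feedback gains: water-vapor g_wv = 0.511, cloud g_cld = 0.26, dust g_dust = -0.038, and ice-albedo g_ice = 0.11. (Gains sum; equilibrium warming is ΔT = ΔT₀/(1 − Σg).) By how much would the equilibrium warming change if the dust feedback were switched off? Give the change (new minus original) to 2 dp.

10.54 K

Original: g = 0.843, ΔT = 5.18/(1−0.843) = 32.9936 K.
Without dust: g' = 0.881, ΔT' = 5.18/(1−0.881) = 43.5294 K.
Change = 43.5294 − 32.9936 = 10.54 K.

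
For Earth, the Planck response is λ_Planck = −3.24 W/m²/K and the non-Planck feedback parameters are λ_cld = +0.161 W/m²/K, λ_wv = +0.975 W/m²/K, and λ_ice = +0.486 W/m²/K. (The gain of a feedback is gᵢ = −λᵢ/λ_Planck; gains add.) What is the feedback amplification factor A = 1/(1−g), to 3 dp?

Convert to gains: g_cld = 0.161/3.24 = 0.04969; g_wv = 0.975/3.24 = 0.3009; g_ice = 0.486/3.24 = 0.15.
Total gain g = 0.50059.
A = 1/(1 − 0.50059) = 2.002.

2.002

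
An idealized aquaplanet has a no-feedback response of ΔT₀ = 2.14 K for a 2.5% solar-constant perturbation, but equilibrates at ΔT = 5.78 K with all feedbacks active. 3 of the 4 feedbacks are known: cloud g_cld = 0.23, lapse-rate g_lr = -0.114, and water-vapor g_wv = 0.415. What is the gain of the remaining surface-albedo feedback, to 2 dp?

Amplification A = ΔT/ΔT₀ = 5.78/2.14 = 2.701.
Total gain g = 1 − 1/A = 1 − 1/2.701 = 0.6298.
Known gains sum to 0.23 − 0.114 + 0.415 = 0.531.
g_alb = 0.6298 − 0.531 = 0.10.

0.10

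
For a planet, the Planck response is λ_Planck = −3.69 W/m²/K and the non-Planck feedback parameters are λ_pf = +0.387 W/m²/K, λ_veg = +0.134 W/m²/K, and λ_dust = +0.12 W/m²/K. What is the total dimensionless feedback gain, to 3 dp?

Convert to gains: g_pf = 0.387/3.69 = 0.1049; g_veg = 0.134/3.69 = 0.03631; g_dust = 0.12/3.69 = 0.03252.
Total gain g = 0.17373.

0.174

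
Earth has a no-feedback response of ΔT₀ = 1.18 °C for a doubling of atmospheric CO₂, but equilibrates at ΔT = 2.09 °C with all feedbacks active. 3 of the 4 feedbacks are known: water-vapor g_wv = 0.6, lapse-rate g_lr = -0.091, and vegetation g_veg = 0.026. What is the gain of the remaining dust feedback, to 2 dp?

-0.10

Amplification A = ΔT/ΔT₀ = 2.09/1.18 = 1.771.
Total gain g = 1 − 1/A = 1 − 1/1.771 = 0.4353.
Known gains sum to 0.6 − 0.091 + 0.026 = 0.535.
g_dust = 0.4353 − 0.535 = -0.10.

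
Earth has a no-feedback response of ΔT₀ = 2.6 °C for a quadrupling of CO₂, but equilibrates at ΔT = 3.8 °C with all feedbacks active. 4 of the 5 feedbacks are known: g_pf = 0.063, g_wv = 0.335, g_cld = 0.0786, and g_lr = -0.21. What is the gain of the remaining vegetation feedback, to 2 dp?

Amplification A = ΔT/ΔT₀ = 3.8/2.6 = 1.462.
Total gain g = 1 − 1/A = 1 − 1/1.462 = 0.316.
Known gains sum to 0.063 + 0.335 + 0.0786 − 0.21 = 0.2666.
g_veg = 0.316 − 0.2666 = 0.05.

0.05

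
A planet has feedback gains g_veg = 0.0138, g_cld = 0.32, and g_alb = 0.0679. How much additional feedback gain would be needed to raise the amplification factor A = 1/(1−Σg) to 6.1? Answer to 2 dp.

Current total gain = 0.4017.
Target gain for A = 6.1: g* = 1 − 1/6.1 = 0.8361.
Additional gain needed = 0.8361 − 0.4017 = 0.43.

0.43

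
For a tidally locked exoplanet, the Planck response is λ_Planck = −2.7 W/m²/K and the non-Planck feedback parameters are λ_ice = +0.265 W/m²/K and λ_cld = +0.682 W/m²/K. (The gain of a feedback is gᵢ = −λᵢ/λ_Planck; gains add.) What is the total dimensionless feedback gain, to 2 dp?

Convert to gains: g_ice = 0.265/2.7 = 0.09815; g_cld = 0.682/2.7 = 0.2526.
Total gain g = 0.35075.

0.35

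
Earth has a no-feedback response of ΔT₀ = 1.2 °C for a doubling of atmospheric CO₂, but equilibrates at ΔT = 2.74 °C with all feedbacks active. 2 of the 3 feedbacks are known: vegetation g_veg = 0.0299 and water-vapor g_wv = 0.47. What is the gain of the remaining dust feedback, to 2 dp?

Amplification A = ΔT/ΔT₀ = 2.74/1.2 = 2.283.
Total gain g = 1 − 1/A = 1 − 1/2.283 = 0.562.
Known gains sum to 0.0299 + 0.47 = 0.4999.
g_dust = 0.562 − 0.4999 = 0.06.

0.06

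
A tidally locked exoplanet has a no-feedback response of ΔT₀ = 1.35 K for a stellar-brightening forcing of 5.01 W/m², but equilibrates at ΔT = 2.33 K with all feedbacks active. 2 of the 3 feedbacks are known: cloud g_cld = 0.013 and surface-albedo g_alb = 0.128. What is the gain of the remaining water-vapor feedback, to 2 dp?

Amplification A = ΔT/ΔT₀ = 2.33/1.35 = 1.726.
Total gain g = 1 − 1/A = 1 − 1/1.726 = 0.4206.
Known gains sum to 0.013 + 0.128 = 0.141.
g_wv = 0.4206 − 0.141 = 0.28.

0.28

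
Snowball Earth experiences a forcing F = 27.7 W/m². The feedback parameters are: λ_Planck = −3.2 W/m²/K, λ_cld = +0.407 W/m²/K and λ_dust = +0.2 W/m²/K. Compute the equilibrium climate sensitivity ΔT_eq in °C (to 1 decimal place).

Net feedback parameter λ = (−3.2) + (+0.407) + (+0.2) = -2.593 W/m²/K.
ΔT = −F/λ = −27.7/(-2.593) = 10.7 °C.

10.7 °C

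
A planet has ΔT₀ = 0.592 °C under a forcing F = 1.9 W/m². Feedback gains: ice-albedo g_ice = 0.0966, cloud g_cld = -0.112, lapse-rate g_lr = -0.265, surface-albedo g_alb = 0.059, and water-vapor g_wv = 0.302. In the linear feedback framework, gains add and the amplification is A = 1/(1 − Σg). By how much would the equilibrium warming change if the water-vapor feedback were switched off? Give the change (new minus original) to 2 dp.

-0.16 °C

Original: g = 0.0806, ΔT = 0.592/(1−0.0806) = 0.6439 °C.
Without water-vapor: g' = -0.2214, ΔT' = 0.592/(1+0.2214) = 0.4847 °C.
Change = 0.4847 − 0.6439 = -0.16 °C.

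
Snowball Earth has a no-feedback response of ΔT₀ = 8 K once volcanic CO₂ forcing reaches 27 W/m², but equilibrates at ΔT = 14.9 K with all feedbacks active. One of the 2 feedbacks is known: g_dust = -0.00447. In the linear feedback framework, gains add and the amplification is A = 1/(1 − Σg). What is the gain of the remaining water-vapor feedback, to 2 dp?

0.47

Amplification A = ΔT/ΔT₀ = 14.9/8 = 1.863.
Total gain g = 1 − 1/A = 1 − 1/1.863 = 0.4632.
The known gain is -0.00447.
g_wv = 0.4632 + 0.00447 = 0.47.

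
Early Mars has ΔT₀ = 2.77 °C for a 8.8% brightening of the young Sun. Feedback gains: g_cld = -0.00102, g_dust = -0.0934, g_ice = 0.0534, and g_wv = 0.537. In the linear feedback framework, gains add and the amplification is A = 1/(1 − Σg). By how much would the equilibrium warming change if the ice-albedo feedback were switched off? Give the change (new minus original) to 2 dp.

Original: g = 0.49598, ΔT = 2.77/(1−0.49598) = 5.4958 °C.
Without ice-albedo: g' = 0.44258, ΔT' = 2.77/(1−0.44258) = 4.9693 °C.
Change = 4.9693 − 5.4958 = -0.53 °C.

-0.53 °C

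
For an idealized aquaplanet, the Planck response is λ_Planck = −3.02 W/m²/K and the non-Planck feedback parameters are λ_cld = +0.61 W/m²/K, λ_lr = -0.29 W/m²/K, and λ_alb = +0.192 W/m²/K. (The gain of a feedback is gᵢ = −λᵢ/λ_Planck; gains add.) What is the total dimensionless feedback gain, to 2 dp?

0.17

Convert to gains: g_cld = 0.61/3.02 = 0.202; g_lr = -0.29/3.02 = -0.09603; g_alb = 0.192/3.02 = 0.06358.
Total gain g = 0.16955.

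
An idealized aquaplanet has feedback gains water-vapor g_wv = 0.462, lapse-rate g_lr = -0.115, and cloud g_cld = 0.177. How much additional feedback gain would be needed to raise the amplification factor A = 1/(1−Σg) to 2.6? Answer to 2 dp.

Current total gain = 0.524.
Target gain for A = 2.6: g* = 1 − 1/2.6 = 0.6154.
Additional gain needed = 0.6154 − 0.524 = 0.09.

0.09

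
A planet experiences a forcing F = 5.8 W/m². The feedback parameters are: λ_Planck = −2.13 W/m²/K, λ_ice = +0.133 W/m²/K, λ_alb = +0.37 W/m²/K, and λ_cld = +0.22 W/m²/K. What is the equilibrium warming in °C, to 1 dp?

4.1 °C

Net feedback parameter λ = (−2.13) + (+0.133) + (+0.37) + (+0.22) = -1.407 W/m²/K.
ΔT = −F/λ = −5.8/(-1.407) = 4.1 °C.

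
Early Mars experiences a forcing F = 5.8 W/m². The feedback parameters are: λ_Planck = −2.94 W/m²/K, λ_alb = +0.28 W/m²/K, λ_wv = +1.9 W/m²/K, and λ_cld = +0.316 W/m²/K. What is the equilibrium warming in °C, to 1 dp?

Net feedback parameter λ = (−2.94) + (+0.28) + (+1.9) + (+0.316) = -0.444 W/m²/K.
ΔT = −F/λ = −5.8/(-0.444) = 13.1 °C.

13.1 °C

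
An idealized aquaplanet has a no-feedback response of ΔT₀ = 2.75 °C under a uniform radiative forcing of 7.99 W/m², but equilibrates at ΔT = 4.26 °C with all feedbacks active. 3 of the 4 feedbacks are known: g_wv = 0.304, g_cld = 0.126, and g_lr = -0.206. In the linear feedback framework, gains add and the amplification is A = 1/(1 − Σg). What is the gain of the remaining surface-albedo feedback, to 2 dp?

Amplification A = ΔT/ΔT₀ = 4.26/2.75 = 1.549.
Total gain g = 1 − 1/A = 1 − 1/1.549 = 0.3544.
Known gains sum to 0.304 + 0.126 − 0.206 = 0.224.
g_alb = 0.3544 − 0.224 = 0.13.

0.13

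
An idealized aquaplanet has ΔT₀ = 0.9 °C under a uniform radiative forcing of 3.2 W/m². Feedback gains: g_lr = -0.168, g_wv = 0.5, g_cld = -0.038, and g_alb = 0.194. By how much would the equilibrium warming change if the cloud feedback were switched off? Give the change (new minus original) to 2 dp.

Original: g = 0.488, ΔT = 0.9/(1−0.488) = 1.7578 °C.
Without cloud: g' = 0.526, ΔT' = 0.9/(1−0.526) = 1.8987 °C.
Change = 1.8987 − 1.7578 = 0.14 °C.

0.14 °C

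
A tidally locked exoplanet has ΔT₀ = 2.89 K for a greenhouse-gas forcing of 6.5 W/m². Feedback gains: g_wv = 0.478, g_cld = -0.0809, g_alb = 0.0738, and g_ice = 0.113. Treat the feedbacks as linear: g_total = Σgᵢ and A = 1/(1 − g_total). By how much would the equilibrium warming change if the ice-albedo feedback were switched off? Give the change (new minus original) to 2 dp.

-1.48 K

Original: g = 0.5839, ΔT = 2.89/(1−0.5839) = 6.9454 K.
Without ice-albedo: g' = 0.4709, ΔT' = 2.89/(1−0.4709) = 5.4621 K.
Change = 5.4621 − 6.9454 = -1.48 K.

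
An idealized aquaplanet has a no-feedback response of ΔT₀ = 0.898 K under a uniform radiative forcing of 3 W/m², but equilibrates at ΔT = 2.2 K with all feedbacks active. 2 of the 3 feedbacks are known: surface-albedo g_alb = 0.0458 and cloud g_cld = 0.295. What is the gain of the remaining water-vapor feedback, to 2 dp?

0.25

Amplification A = ΔT/ΔT₀ = 2.2/0.898 = 2.45.
Total gain g = 1 − 1/A = 1 − 1/2.45 = 0.5918.
Known gains sum to 0.0458 + 0.295 = 0.3408.
g_wv = 0.5918 − 0.3408 = 0.25.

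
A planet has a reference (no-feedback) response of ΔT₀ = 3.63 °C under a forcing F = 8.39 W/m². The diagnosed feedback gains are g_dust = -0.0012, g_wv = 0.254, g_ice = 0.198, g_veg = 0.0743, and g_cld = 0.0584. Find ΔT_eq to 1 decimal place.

8.7 °C

Total gain g = -0.0012 + 0.254 + 0.198 + 0.0743 + 0.0584 = 0.5835.
Amplification A = 1/(1 − 0.5835) = 2.401.
ΔT = 3.63 × 2.401 = 8.7 °C.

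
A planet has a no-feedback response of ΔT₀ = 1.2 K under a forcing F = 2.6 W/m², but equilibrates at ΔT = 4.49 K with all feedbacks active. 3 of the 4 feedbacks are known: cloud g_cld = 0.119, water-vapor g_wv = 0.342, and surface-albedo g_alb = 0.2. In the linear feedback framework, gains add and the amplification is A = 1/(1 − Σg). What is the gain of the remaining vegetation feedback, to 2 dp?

0.07

Amplification A = ΔT/ΔT₀ = 4.49/1.2 = 3.742.
Total gain g = 1 − 1/A = 1 − 1/3.742 = 0.7328.
Known gains sum to 0.119 + 0.342 + 0.2 = 0.661.
g_veg = 0.7328 − 0.661 = 0.07.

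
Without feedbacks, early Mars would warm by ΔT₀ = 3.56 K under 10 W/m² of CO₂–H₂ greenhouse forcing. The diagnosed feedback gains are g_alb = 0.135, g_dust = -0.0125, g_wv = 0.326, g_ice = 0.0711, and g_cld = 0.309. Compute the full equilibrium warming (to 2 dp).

Total gain g = 0.135 − 0.0125 + 0.326 + 0.0711 + 0.309 = 0.8286.
Amplification A = 1/(1 − 0.8286) = 5.834.
ΔT = 3.56 × 5.834 = 20.77 K.

20.77 K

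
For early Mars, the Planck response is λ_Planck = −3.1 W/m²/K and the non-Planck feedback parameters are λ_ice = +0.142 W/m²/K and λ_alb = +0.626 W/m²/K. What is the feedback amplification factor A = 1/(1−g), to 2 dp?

Convert to gains: g_ice = 0.142/3.1 = 0.04581; g_alb = 0.626/3.1 = 0.2019.
Total gain g = 0.24771.
A = 1/(1 − 0.24771) = 1.33.

1.33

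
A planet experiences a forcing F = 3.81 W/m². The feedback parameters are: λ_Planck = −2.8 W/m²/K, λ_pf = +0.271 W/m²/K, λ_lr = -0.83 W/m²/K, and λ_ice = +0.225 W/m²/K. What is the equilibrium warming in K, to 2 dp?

Net feedback parameter λ = (−2.8) + (+0.271) + (-0.83) + (+0.225) = -3.134 W/m²/K.
ΔT = −F/λ = −3.81/(-3.134) = 1.22 K.

1.22 K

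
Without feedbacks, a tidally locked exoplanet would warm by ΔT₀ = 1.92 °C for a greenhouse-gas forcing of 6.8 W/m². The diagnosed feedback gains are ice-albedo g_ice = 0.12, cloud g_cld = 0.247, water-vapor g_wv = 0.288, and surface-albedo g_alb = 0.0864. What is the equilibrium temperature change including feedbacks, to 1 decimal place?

Total gain g = 0.12 + 0.247 + 0.288 + 0.0864 = 0.7414.
Amplification A = 1/(1 − 0.7414) = 3.867.
ΔT = 1.92 × 3.867 = 7.4 °C.

7.4 °C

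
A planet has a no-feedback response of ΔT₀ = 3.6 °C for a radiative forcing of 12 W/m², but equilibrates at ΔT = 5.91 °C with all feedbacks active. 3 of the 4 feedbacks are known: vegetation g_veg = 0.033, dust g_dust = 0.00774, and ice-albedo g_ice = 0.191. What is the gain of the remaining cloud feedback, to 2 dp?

0.16

Amplification A = ΔT/ΔT₀ = 5.91/3.6 = 1.642.
Total gain g = 1 − 1/A = 1 − 1/1.642 = 0.391.
Known gains sum to 0.033 + 0.00774 + 0.191 = 0.23174.
g_cld = 0.391 − 0.23174 = 0.16.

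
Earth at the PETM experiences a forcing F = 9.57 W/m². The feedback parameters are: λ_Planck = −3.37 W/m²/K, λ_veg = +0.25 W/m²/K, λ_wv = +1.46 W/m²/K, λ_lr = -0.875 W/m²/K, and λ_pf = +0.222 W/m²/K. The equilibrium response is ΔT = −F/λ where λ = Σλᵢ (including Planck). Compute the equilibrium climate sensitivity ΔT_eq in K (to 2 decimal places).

4.14 K

Net feedback parameter λ = (−3.37) + (+0.25) + (+1.46) + (-0.875) + (+0.222) = -2.313 W/m²/K.
ΔT = −F/λ = −9.57/(-2.313) = 4.14 K.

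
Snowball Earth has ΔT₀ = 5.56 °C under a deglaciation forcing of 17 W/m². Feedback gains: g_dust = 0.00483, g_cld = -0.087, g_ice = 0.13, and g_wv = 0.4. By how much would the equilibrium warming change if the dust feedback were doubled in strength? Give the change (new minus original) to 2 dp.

0.09 °C

Original: g = 0.44783, ΔT = 5.56/(1−0.44783) = 10.0694 °C.
With doubled dust: g' = 0.45266, ΔT' = 5.56/(1−0.45266) = 10.1582 °C.
Change = 10.1582 − 10.0694 = 0.09 °C.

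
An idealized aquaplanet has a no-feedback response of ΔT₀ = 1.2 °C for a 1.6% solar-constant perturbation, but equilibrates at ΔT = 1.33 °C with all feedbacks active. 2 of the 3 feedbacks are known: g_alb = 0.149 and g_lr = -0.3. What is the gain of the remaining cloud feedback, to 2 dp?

Amplification A = ΔT/ΔT₀ = 1.33/1.2 = 1.108.
Total gain g = 1 − 1/A = 1 − 1/1.108 = 0.09747.
Known gains sum to 0.149 − 0.3 = -0.151.
g_cld = 0.09747 + 0.151 = 0.25.

0.25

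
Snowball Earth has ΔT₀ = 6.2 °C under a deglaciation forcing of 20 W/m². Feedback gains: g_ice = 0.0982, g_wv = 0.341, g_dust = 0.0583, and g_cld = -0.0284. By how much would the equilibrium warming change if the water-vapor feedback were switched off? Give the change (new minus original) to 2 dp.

-4.57 °C

Original: g = 0.4691, ΔT = 6.2/(1−0.4691) = 11.6783 °C.
Without water-vapor: g' = 0.1281, ΔT' = 6.2/(1−0.1281) = 7.1109 °C.
Change = 7.1109 − 11.6783 = -4.57 °C.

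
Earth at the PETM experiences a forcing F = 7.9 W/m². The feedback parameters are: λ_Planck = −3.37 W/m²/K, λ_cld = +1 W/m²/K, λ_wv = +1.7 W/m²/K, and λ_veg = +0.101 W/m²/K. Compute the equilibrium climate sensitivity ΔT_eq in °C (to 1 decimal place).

Net feedback parameter λ = (−3.37) + (+1) + (+1.7) + (+0.101) = -0.569 W/m²/K.
ΔT = −F/λ = −7.9/(-0.569) = 13.9 °C.

13.9 °C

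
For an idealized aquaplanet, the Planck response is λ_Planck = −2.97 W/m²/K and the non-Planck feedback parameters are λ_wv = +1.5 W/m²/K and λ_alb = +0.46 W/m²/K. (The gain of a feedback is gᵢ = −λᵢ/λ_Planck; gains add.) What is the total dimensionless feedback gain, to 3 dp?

0.660

Convert to gains: g_wv = 1.5/2.97 = 0.5051; g_alb = 0.46/2.97 = 0.1549.
Total gain g = 0.66.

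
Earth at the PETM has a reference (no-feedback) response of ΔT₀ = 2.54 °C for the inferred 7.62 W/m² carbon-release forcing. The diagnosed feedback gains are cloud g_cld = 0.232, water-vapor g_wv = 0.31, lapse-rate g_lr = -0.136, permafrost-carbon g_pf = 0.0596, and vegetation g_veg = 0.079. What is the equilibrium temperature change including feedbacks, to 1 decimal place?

Total gain g = 0.232 + 0.31 − 0.136 + 0.0596 + 0.079 = 0.5446.
Amplification A = 1/(1 − 0.5446) = 2.196.
ΔT = 2.54 × 2.196 = 5.6 °C.

5.6 °C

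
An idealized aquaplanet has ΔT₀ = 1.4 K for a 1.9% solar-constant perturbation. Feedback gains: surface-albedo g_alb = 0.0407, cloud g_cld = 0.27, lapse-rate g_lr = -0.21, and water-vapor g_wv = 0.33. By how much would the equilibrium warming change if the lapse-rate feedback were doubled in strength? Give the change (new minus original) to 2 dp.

-0.66 K

Original: g = 0.4307, ΔT = 1.4/(1−0.4307) = 2.4592 K.
With doubled lapse-rate: g' = 0.2207, ΔT' = 1.4/(1−0.2207) = 1.7965 K.
Change = 1.7965 − 2.4592 = -0.66 K.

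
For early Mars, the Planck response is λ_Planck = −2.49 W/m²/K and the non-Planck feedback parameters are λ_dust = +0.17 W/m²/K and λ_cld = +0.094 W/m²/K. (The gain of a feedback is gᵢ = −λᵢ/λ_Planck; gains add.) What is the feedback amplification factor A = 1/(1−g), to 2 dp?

1.12

Convert to gains: g_dust = 0.17/2.49 = 0.06827; g_cld = 0.094/2.49 = 0.03775.
Total gain g = 0.10602.
A = 1/(1 − 0.10602) = 1.12.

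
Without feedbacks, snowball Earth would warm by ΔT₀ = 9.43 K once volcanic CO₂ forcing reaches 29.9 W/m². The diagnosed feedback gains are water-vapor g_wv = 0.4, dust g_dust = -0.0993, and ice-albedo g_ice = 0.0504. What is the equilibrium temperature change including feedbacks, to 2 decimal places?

14.53 K

Total gain g = 0.4 − 0.0993 + 0.0504 = 0.3511.
Amplification A = 1/(1 − 0.3511) = 1.541.
ΔT = 9.43 × 1.541 = 14.53 K.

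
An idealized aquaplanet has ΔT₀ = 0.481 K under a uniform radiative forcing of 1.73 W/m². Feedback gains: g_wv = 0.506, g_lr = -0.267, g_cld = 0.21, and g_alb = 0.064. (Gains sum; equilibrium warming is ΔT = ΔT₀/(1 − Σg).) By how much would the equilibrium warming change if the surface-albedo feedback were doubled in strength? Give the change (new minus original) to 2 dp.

0.15 K

Original: g = 0.513, ΔT = 0.481/(1−0.513) = 0.9877 K.
With doubled surface-albedo: g' = 0.577, ΔT' = 0.481/(1−0.577) = 1.1371 K.
Change = 1.1371 − 0.9877 = 0.15 K.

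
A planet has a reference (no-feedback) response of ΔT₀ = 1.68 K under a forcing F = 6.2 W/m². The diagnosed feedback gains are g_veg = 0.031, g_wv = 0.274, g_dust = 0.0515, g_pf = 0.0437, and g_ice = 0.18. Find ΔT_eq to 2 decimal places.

4.00 K

Total gain g = 0.031 + 0.274 + 0.0515 + 0.0437 + 0.18 = 0.5802.
Amplification A = 1/(1 − 0.5802) = 2.382.
ΔT = 1.68 × 2.382 = 4.00 K.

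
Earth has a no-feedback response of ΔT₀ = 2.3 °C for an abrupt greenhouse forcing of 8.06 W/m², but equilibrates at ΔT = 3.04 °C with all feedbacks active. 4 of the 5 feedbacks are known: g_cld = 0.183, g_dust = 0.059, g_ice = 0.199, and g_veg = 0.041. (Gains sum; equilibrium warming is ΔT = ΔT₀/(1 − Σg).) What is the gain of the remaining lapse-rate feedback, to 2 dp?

Amplification A = ΔT/ΔT₀ = 3.04/2.3 = 1.322.
Total gain g = 1 − 1/A = 1 − 1/1.322 = 0.2436.
Known gains sum to 0.183 + 0.059 + 0.199 + 0.041 = 0.482.
g_lr = 0.2436 − 0.482 = -0.24.

-0.24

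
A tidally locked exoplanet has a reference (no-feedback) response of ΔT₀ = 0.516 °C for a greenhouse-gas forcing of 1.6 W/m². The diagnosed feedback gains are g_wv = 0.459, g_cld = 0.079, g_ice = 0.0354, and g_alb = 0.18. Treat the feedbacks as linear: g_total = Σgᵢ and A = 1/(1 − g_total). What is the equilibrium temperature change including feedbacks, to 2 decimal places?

2.09 °C

Total gain g = 0.459 + 0.079 + 0.0354 + 0.18 = 0.7534.
Amplification A = 1/(1 − 0.7534) = 4.055.
ΔT = 0.516 × 4.055 = 2.09 °C.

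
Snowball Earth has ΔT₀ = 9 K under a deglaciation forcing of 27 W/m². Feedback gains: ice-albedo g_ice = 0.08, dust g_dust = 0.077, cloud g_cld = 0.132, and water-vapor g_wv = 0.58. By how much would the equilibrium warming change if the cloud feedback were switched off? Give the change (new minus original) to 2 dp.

Original: g = 0.869, ΔT = 9/(1−0.869) = 68.7023 K.
Without cloud: g' = 0.737, ΔT' = 9/(1−0.737) = 34.2205 K.
Change = 34.2205 − 68.7023 = -34.48 K.

-34.48 K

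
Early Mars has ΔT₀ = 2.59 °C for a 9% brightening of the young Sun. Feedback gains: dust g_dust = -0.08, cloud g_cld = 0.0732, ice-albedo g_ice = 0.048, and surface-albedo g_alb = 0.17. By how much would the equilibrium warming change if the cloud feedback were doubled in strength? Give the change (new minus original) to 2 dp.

0.34 °C

Original: g = 0.2112, ΔT = 2.59/(1−0.2112) = 3.2835 °C.
With doubled cloud: g' = 0.2844, ΔT' = 2.59/(1−0.2844) = 3.6193 °C.
Change = 3.6193 − 3.2835 = 0.34 °C.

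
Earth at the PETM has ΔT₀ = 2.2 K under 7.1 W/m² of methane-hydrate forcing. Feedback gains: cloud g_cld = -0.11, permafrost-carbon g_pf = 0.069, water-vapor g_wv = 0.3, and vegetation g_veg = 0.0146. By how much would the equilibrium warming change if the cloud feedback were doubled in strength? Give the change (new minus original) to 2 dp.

-0.40 K

Original: g = 0.2736, ΔT = 2.2/(1−0.2736) = 3.0286 K.
With doubled cloud: g' = 0.1636, ΔT' = 2.2/(1−0.1636) = 2.6303 K.
Change = 2.6303 − 3.0286 = -0.40 K.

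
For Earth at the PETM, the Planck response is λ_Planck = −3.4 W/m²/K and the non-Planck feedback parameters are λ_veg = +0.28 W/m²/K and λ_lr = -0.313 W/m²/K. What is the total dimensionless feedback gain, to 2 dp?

Convert to gains: g_veg = 0.28/3.4 = 0.08235; g_lr = -0.313/3.4 = -0.09206.
Total gain g = -0.00971.

-0.01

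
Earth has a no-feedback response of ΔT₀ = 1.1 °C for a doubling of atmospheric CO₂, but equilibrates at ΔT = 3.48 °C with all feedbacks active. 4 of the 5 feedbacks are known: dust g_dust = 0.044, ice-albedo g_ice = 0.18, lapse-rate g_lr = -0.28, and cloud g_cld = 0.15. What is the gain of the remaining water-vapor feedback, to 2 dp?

Amplification A = ΔT/ΔT₀ = 3.48/1.1 = 3.164.
Total gain g = 1 − 1/A = 1 − 1/3.164 = 0.6839.
Known gains sum to 0.044 + 0.18 − 0.28 + 0.15 = 0.094.
g_wv = 0.6839 − 0.094 = 0.59.

0.59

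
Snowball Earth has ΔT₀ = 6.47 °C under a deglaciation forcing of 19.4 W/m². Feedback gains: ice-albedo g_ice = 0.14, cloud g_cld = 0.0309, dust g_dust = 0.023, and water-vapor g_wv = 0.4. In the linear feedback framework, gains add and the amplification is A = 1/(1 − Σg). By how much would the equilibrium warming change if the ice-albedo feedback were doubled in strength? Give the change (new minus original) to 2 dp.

Original: g = 0.5939, ΔT = 6.47/(1−0.5939) = 15.9320 °C.
With doubled ice-albedo: g' = 0.7339, ΔT' = 6.47/(1−0.7339) = 24.3142 °C.
Change = 24.3142 − 15.9320 = 8.38 °C.

8.38 °C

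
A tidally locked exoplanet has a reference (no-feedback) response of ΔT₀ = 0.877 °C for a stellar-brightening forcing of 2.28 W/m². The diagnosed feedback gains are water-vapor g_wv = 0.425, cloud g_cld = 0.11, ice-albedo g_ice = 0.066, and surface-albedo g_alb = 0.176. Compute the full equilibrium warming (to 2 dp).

3.93 °C

Total gain g = 0.425 + 0.11 + 0.066 + 0.176 = 0.777.
Amplification A = 1/(1 − 0.777) = 4.484.
ΔT = 0.877 × 4.484 = 3.93 °C.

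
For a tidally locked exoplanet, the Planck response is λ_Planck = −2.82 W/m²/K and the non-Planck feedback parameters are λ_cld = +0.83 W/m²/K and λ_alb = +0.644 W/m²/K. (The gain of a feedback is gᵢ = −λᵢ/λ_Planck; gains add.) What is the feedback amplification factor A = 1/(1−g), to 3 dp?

2.095

Convert to gains: g_cld = 0.83/2.82 = 0.2943; g_alb = 0.644/2.82 = 0.2284.
Total gain g = 0.5227.
A = 1/(1 − 0.5227) = 2.095.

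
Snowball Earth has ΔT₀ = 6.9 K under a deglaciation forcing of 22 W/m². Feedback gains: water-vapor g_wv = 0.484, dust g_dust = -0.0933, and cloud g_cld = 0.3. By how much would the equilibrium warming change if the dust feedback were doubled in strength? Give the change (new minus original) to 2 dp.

-5.17 K

Original: g = 0.6907, ΔT = 6.9/(1−0.6907) = 22.3084 K.
With doubled dust: g' = 0.5974, ΔT' = 6.9/(1−0.5974) = 17.1386 K.
Change = 17.1386 − 22.3084 = -5.17 K.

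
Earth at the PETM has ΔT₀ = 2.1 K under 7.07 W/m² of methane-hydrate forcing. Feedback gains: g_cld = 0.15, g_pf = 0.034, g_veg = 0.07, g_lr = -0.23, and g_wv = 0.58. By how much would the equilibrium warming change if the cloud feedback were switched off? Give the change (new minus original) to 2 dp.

Original: g = 0.604, ΔT = 2.1/(1−0.604) = 5.3030 K.
Without cloud: g' = 0.454, ΔT' = 2.1/(1−0.454) = 3.8462 K.
Change = 3.8462 − 5.3030 = -1.46 K.

-1.46 K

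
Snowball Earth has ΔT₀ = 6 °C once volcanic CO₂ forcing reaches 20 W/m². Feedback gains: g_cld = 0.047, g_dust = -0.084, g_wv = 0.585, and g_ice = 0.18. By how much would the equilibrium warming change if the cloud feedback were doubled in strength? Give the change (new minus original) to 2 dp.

4.61 °C

Original: g = 0.728, ΔT = 6/(1−0.728) = 22.0588 °C.
With doubled cloud: g' = 0.775, ΔT' = 6/(1−0.775) = 26.6667 °C.
Change = 26.6667 − 22.0588 = 4.61 °C.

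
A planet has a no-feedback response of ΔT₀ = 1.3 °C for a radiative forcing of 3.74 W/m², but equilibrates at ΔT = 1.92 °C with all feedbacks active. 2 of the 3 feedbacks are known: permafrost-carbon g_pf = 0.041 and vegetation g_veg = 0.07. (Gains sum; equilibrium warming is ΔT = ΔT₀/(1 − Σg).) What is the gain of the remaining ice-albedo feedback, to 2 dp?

Amplification A = ΔT/ΔT₀ = 1.92/1.3 = 1.477.
Total gain g = 1 − 1/A = 1 − 1/1.477 = 0.323.
Known gains sum to 0.041 + 0.07 = 0.111.
g_ice = 0.323 − 0.111 = 0.21.

0.21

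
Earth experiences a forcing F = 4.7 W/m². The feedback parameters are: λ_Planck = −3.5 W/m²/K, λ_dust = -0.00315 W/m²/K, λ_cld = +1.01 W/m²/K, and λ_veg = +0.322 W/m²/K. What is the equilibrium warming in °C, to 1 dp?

Net feedback parameter λ = (−3.5) + (-0.00315) + (+1.01) + (+0.322) = -2.17115 W/m²/K.
ΔT = −F/λ = −4.7/(-2.17115) = 2.2 °C.

2.2 °C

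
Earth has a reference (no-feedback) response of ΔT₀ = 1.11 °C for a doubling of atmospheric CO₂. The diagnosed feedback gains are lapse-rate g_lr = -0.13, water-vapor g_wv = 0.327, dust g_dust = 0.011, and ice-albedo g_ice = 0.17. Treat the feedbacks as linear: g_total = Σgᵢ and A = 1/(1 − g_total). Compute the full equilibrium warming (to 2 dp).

1.78 °C

Total gain g = -0.13 + 0.327 + 0.011 + 0.17 = 0.378.
Amplification A = 1/(1 − 0.378) = 1.608.
ΔT = 1.11 × 1.608 = 1.78 °C.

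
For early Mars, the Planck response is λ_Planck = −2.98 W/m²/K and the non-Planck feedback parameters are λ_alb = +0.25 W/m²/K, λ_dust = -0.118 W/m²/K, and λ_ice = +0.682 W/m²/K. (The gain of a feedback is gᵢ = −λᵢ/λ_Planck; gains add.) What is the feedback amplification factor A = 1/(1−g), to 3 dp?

Convert to gains: g_alb = 0.25/2.98 = 0.08389; g_dust = -0.118/2.98 = -0.0396; g_ice = 0.682/2.98 = 0.2289.
Total gain g = 0.27319.
A = 1/(1 − 0.27319) = 1.376.

1.376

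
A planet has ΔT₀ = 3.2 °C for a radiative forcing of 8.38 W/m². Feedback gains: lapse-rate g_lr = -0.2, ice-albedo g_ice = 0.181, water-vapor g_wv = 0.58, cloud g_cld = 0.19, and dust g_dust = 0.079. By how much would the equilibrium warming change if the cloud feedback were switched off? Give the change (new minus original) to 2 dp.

-9.93 °C

Original: g = 0.83, ΔT = 3.2/(1−0.83) = 18.8235 °C.
Without cloud: g' = 0.64, ΔT' = 3.2/(1−0.64) = 8.8889 °C.
Change = 8.8889 − 18.8235 = -9.93 °C.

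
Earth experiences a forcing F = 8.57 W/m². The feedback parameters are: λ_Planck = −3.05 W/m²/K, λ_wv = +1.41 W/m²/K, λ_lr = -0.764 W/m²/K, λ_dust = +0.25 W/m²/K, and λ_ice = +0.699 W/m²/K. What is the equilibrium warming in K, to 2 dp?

5.89 K

Net feedback parameter λ = (−3.05) + (+1.41) + (-0.764) + (+0.25) + (+0.699) = -1.455 W/m²/K.
ΔT = −F/λ = −8.57/(-1.455) = 5.89 K.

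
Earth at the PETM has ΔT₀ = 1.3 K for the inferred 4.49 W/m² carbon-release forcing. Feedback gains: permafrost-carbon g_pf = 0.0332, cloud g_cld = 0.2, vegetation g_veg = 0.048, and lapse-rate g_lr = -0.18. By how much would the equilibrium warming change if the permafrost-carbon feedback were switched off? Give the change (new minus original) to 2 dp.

-0.05 K

Original: g = 0.1012, ΔT = 1.3/(1−0.1012) = 1.4464 K.
Without permafrost-carbon: g' = 0.068, ΔT' = 1.3/(1−0.068) = 1.3948 K.
Change = 1.3948 − 1.4464 = -0.05 K.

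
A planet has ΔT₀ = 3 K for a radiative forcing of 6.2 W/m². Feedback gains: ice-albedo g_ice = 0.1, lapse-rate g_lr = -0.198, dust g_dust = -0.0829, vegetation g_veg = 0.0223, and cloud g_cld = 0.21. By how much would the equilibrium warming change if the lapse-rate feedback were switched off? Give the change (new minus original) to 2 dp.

Original: g = 0.0514, ΔT = 3/(1−0.0514) = 3.1626 K.
Without lapse-rate: g' = 0.2494, ΔT' = 3/(1−0.2494) = 3.9968 K.
Change = 3.9968 − 3.1626 = 0.83 K.

0.83 K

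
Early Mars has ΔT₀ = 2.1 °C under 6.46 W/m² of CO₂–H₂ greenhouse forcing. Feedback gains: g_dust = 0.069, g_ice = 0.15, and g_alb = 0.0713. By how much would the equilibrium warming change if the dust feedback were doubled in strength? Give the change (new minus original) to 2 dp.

Original: g = 0.2903, ΔT = 2.1/(1−0.2903) = 2.9590 °C.
With doubled dust: g' = 0.3593, ΔT' = 2.1/(1−0.3593) = 3.2777 °C.
Change = 3.2777 − 2.9590 = 0.32 °C.

0.32 °C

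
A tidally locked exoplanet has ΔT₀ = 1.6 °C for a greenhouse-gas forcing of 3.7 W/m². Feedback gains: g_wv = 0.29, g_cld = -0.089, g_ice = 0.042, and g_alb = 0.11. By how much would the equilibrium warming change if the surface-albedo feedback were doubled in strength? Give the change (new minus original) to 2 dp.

0.51 °C

Original: g = 0.353, ΔT = 1.6/(1−0.353) = 2.4730 °C.
With doubled surface-albedo: g' = 0.463, ΔT' = 1.6/(1−0.463) = 2.9795 °C.
Change = 2.9795 − 2.4730 = 0.51 °C.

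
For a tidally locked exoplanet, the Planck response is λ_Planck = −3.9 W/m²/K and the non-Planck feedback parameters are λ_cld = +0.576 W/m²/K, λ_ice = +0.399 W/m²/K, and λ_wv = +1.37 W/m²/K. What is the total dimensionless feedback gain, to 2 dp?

Convert to gains: g_cld = 0.576/3.9 = 0.1477; g_ice = 0.399/3.9 = 0.1023; g_wv = 1.37/3.9 = 0.3513.
Total gain g = 0.6013.

0.60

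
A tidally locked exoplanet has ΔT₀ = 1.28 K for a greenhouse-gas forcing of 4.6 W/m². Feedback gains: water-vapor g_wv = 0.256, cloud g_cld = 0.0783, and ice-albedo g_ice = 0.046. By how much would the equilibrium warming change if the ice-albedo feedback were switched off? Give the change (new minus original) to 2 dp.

-0.14 K

Original: g = 0.3803, ΔT = 1.28/(1−0.3803) = 2.0655 K.
Without ice-albedo: g' = 0.3343, ΔT' = 1.28/(1−0.3343) = 1.9228 K.
Change = 1.9228 − 2.0655 = -0.14 K.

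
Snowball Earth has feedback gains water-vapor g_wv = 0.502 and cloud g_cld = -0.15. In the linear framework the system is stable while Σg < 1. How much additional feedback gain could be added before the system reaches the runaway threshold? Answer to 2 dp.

Current total gain = 0.502 − 0.15 = 0.352.
Margin to runaway = 1 − 0.352 = 0.65.

0.65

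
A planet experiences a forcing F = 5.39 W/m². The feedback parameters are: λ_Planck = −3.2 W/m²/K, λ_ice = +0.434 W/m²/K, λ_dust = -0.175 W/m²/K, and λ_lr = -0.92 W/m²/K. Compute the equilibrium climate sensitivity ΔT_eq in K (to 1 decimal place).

1.4 K

Net feedback parameter λ = (−3.2) + (+0.434) + (-0.175) + (-0.92) = -3.861 W/m²/K.
ΔT = −F/λ = −5.39/(-3.861) = 1.4 K.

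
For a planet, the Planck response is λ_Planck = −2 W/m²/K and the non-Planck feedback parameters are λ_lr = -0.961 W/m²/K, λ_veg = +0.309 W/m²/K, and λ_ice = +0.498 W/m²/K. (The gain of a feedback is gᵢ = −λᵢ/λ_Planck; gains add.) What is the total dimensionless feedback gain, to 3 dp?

-0.077

Convert to gains: g_lr = -0.961/2 = -0.4805; g_veg = 0.309/2 = 0.1545; g_ice = 0.498/2 = 0.249.
Total gain g = -0.077.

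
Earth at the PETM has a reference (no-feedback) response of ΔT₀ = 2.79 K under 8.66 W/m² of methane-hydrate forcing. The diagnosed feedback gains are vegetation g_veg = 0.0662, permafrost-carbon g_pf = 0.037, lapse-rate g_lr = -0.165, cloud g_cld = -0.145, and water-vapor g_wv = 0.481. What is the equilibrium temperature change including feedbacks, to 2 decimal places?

Total gain g = 0.0662 + 0.037 − 0.165 − 0.145 + 0.481 = 0.2742.
Amplification A = 1/(1 − 0.2742) = 1.378.
ΔT = 2.79 × 1.378 = 3.84 K.

3.84 K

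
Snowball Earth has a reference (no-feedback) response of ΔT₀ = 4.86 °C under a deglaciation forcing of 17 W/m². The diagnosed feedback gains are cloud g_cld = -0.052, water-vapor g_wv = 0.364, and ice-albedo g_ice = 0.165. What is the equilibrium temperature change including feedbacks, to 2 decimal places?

9.29 °C

Total gain g = -0.052 + 0.364 + 0.165 = 0.477.
Amplification A = 1/(1 − 0.477) = 1.912.
ΔT = 4.86 × 1.912 = 9.29 °C.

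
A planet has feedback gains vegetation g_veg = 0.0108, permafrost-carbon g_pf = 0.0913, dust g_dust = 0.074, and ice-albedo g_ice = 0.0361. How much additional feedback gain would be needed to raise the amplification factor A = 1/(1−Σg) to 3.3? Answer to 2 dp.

0.48

Current total gain = 0.2122.
Target gain for A = 3.3: g* = 1 − 1/3.3 = 0.697.
Additional gain needed = 0.697 − 0.2122 = 0.48.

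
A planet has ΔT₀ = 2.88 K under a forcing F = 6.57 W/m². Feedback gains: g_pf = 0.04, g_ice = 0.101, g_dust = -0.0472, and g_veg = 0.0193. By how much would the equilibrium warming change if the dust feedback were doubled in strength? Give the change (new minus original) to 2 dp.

-0.16 K

Original: g = 0.1131, ΔT = 2.88/(1−0.1131) = 3.2473 K.
With doubled dust: g' = 0.0659, ΔT' = 2.88/(1−0.0659) = 3.0832 K.
Change = 3.0832 − 3.2473 = -0.16 K.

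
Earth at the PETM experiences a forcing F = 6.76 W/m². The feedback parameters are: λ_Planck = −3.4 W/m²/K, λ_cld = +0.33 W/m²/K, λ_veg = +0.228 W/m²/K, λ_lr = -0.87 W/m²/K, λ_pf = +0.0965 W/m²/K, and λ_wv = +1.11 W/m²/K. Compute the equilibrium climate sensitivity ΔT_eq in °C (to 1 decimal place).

Net feedback parameter λ = (−3.4) + (+0.33) + (+0.228) + (-0.87) + (+0.0965) + (+1.11) = -2.5055 W/m²/K.
ΔT = −F/λ = −6.76/(-2.5055) = 2.7 °C.

2.7 °C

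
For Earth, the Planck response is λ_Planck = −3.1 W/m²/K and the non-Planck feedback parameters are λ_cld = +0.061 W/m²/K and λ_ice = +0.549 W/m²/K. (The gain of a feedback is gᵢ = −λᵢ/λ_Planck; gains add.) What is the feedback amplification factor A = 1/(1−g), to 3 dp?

1.245

Convert to gains: g_cld = 0.061/3.1 = 0.01968; g_ice = 0.549/3.1 = 0.1771.
Total gain g = 0.19678.
A = 1/(1 − 0.19678) = 1.245.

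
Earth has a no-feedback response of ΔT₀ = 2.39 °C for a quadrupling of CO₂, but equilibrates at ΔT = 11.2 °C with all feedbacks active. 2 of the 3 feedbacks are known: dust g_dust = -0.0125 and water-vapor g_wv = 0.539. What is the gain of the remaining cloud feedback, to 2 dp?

Amplification A = ΔT/ΔT₀ = 11.2/2.39 = 4.686.
Total gain g = 1 − 1/A = 1 − 1/4.686 = 0.7866.
Known gains sum to -0.0125 + 0.539 = 0.5265.
g_cld = 0.7866 − 0.5265 = 0.26.

0.26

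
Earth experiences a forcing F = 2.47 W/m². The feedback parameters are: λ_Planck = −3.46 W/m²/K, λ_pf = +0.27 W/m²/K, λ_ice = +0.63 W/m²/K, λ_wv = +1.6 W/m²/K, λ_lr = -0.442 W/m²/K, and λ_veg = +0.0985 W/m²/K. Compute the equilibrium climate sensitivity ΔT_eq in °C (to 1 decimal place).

1.9 °C

Net feedback parameter λ = (−3.46) + (+0.27) + (+0.63) + (+1.6) + (-0.442) + (+0.0985) = -1.3035 W/m²/K.
ΔT = −F/λ = −2.47/(-1.3035) = 1.9 °C.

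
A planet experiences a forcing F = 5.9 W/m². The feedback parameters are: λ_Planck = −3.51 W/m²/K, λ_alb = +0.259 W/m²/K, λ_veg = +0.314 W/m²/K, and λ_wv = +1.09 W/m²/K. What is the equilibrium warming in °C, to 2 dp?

Net feedback parameter λ = (−3.51) + (+0.259) + (+0.314) + (+1.09) = -1.847 W/m²/K.
ΔT = −F/λ = −5.9/(-1.847) = 3.19 °C.

3.19 °C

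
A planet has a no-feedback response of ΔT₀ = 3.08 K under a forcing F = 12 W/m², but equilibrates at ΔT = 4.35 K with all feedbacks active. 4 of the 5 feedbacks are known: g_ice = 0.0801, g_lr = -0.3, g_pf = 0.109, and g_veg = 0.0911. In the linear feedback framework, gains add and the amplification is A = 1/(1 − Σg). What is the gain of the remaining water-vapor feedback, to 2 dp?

0.31

Amplification A = ΔT/ΔT₀ = 4.35/3.08 = 1.412.
Total gain g = 1 − 1/A = 1 − 1/1.412 = 0.2918.
Known gains sum to 0.0801 − 0.3 + 0.109 + 0.0911 = -0.0198.
g_wv = 0.2918 + 0.0198 = 0.31.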